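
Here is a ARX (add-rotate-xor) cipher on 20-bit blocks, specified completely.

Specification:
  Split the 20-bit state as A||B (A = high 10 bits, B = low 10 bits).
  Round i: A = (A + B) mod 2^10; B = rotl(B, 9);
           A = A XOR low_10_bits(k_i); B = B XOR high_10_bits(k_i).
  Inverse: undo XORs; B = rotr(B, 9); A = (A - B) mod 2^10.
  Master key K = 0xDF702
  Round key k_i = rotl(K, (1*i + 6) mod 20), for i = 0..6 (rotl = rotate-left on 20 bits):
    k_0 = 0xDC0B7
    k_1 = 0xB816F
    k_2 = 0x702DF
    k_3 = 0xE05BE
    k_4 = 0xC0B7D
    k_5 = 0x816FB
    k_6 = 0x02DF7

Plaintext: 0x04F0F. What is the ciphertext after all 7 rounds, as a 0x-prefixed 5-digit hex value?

0x0CA41

s_0 = plaintext = 0x04F0F
s_1 = Round(s_0, k_0) = 0xE54F7
s_2 = Round(s_1, k_1) = 0x78C9B
s_3 = Round(s_2, k_2) = 0x2878D
s_4 = Round(s_3, k_3) = 0x64047
s_5 = Round(s_4, k_4) = 0xAA921
s_6 = Round(s_5, k_5) = 0x4C095
s_7 = Round(s_6, k_6) = 0x0CA41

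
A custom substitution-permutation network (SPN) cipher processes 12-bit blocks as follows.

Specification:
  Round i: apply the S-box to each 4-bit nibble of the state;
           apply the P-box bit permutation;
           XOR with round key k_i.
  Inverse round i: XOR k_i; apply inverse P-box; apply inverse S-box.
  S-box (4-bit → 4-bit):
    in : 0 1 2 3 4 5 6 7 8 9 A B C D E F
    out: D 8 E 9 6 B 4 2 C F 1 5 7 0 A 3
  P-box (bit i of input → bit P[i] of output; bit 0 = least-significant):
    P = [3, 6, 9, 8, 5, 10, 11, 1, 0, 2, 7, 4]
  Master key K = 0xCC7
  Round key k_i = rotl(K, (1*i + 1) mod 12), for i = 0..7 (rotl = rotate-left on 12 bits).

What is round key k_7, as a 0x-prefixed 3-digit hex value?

K = 0xCC7
k_0 = rotl(K, (1*0+1) mod 12) = rotl(K, 1) = 0x98F
k_1 = rotl(K, (1*1+1) mod 12) = rotl(K, 2) = 0x31F
k_2 = rotl(K, (1*2+1) mod 12) = rotl(K, 3) = 0x63E
k_3 = rotl(K, (1*3+1) mod 12) = rotl(K, 4) = 0xC7C
k_4 = rotl(K, (1*4+1) mod 12) = rotl(K, 5) = 0x8F9
k_5 = rotl(K, (1*5+1) mod 12) = rotl(K, 6) = 0x1F3
k_6 = rotl(K, (1*6+1) mod 12) = rotl(K, 7) = 0x3E6
k_7 = rotl(K, (1*7+1) mod 12) = rotl(K, 8) = 0x7CC

0x7CC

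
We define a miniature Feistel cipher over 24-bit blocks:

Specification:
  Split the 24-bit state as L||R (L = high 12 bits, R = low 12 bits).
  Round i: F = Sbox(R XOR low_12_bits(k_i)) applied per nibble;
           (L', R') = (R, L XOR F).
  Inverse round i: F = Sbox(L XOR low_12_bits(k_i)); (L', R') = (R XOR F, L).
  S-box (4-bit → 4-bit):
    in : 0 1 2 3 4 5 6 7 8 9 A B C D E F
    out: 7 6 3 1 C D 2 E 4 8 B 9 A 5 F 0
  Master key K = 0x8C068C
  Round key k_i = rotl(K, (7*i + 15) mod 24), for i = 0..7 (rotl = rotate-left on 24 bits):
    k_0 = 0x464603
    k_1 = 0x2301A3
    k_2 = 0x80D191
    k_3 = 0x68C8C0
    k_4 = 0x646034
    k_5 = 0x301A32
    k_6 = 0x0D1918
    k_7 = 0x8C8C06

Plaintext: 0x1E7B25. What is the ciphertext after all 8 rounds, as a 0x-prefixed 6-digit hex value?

0xF9011C

s_0 = plaintext = 0x1E7B25
s_1 = Round(s_0, k_0) = 0xB254D5
s_2 = Round(s_1, k_1) = 0x4D56C7
s_3 = Round(s_2, k_2) = 0x6C7A07
s_4 = Round(s_3, k_3) = 0xA07569
s_5 = Round(s_4, k_4) = 0x5697D2
s_6 = Round(s_5, k_5) = 0x7D209E
s_7 = Round(s_6, k_6) = 0x09EF90
s_8 = Round(s_7, k_7) = 0xF9011C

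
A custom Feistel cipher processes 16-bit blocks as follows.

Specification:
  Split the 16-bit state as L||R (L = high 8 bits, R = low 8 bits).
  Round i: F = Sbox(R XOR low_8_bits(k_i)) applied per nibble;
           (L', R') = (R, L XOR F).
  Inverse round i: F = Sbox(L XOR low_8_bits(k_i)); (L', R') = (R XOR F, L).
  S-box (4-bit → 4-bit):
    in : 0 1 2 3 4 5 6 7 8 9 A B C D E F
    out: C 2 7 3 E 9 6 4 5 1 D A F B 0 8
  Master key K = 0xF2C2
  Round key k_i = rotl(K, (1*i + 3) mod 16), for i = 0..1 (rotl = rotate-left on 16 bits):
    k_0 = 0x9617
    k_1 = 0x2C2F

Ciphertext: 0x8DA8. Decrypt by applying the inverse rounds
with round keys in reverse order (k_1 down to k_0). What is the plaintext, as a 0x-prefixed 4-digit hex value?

0xE87F

s_0 = ciphertext = 0x8DA8
s_1 = InvRound(s_0, k_1) = 0x7F8D
s_2 = InvRound(s_1, k_0) = 0xE87F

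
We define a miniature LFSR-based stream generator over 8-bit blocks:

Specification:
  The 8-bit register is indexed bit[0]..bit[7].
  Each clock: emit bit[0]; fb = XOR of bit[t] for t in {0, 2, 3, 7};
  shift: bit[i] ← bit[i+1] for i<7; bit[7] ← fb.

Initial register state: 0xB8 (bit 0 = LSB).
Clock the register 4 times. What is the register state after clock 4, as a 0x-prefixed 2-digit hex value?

reg_0 = 0xB8
clock 1: out=0, reg = 0x5C
clock 2: out=0, reg = 0x2E
clock 3: out=0, reg = 0x17
clock 4: out=1, reg = 0x0B

0x0B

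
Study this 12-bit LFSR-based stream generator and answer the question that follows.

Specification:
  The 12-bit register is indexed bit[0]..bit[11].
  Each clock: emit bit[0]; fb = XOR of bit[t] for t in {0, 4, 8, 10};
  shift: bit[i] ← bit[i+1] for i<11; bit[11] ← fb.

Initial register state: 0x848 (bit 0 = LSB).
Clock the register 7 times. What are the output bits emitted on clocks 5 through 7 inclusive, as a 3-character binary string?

001

reg_0 = 0x848
clock 1: out=0, reg = 0x424
clock 2: out=0, reg = 0xA12
clock 3: out=0, reg = 0xD09
clock 4: out=1, reg = 0xE84
clock 5: out=0, reg = 0xF42
clock 6: out=0, reg = 0x7A1
clock 7: out=1, reg = 0xBD0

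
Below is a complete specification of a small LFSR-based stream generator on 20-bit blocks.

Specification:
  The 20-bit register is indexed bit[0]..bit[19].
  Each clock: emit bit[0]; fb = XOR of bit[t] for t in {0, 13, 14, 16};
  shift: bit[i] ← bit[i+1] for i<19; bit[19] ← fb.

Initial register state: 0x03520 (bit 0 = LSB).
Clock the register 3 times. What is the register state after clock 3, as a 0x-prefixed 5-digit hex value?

reg_0 = 0x03520
clock 1: out=0, reg = 0x81A90
clock 2: out=0, reg = 0x40D48
clock 3: out=0, reg = 0x206A4

0x206A4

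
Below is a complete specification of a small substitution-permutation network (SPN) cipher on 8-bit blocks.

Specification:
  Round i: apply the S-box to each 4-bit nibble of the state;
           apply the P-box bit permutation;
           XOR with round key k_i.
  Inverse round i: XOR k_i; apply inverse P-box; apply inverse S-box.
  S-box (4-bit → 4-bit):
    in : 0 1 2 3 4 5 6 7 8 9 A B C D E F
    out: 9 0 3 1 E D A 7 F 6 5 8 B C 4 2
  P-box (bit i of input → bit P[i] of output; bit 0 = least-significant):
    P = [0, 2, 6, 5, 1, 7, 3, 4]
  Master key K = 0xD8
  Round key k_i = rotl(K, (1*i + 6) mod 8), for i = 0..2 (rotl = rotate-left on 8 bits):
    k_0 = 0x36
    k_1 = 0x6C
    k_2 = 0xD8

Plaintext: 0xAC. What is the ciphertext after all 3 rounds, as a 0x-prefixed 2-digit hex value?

0x3F

s_0 = plaintext = 0xAC
s_1 = Round(s_0, k_0) = 0x19
s_2 = Round(s_1, k_1) = 0x28
s_3 = Round(s_2, k_2) = 0x3F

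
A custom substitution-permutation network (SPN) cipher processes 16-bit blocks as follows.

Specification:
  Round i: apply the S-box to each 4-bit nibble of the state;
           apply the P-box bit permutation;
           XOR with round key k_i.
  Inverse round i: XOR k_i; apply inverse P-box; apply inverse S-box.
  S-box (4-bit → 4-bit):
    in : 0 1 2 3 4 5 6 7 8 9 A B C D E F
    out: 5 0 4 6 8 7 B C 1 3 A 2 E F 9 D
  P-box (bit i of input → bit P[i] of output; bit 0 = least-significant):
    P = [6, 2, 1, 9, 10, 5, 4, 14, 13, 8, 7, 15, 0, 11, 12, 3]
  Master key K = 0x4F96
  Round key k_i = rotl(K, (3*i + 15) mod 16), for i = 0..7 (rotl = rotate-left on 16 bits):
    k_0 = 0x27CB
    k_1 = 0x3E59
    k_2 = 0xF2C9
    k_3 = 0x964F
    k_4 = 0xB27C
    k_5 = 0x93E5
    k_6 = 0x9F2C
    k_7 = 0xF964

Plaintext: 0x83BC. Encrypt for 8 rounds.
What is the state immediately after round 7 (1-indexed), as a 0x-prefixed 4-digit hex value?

0xF7F1

s_0 = plaintext = 0x83BC
s_1 = Round(s_0, k_0) = 0x246C
s_2 = Round(s_1, k_1) = 0xE87F
s_3 = Round(s_2, k_2) = 0x9092
s_4 = Round(s_3, k_3) = 0xBAEC
s_5 = Round(s_4, k_4) = 0x7D7A
s_6 = Round(s_5, k_5) = 0x6079
s_7 = Round(s_6, k_6) = 0xF7F1
s_8 = Round(s_7, k_7) = 0x2DFD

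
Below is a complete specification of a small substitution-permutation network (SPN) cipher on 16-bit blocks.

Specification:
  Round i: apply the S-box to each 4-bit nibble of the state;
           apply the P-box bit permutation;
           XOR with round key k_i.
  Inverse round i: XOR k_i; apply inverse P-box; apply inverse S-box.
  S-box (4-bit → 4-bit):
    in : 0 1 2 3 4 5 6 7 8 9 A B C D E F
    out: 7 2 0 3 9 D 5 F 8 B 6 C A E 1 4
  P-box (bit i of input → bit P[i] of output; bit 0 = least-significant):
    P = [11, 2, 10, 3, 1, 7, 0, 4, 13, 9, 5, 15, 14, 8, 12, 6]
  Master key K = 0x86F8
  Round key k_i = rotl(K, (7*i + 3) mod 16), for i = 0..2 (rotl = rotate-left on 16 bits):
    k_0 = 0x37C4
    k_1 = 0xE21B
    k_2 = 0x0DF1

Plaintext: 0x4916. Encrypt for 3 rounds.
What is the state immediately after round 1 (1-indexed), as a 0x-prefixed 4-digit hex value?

0xD904

s_0 = plaintext = 0x4916
s_1 = Round(s_0, k_0) = 0xD904
s_2 = Round(s_1, k_1) = 0x59D0
s_3 = Round(s_2, k_2) = 0xF324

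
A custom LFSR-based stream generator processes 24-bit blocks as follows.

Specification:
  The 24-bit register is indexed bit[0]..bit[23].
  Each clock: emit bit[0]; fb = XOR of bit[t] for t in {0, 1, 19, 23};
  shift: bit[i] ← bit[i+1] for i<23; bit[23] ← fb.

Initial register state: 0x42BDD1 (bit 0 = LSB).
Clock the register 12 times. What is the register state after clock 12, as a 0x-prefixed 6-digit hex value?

reg_0 = 0x42BDD1
clock 1: out=1, reg = 0xA15EE8
clock 2: out=0, reg = 0xD0AF74
clock 3: out=0, reg = 0xE857BA
clock 4: out=0, reg = 0xF42BDD
clock 5: out=1, reg = 0x7A15EE
clock 6: out=0, reg = 0x3D0AF7
clock 7: out=1, reg = 0x9E857B
clock 8: out=1, reg = 0x4F42BD
clock 9: out=1, reg = 0x27A15E
clock 10: out=0, reg = 0x93D0AF
clock 11: out=1, reg = 0xC9E857
clock 12: out=1, reg = 0x64F42B

0x64F42B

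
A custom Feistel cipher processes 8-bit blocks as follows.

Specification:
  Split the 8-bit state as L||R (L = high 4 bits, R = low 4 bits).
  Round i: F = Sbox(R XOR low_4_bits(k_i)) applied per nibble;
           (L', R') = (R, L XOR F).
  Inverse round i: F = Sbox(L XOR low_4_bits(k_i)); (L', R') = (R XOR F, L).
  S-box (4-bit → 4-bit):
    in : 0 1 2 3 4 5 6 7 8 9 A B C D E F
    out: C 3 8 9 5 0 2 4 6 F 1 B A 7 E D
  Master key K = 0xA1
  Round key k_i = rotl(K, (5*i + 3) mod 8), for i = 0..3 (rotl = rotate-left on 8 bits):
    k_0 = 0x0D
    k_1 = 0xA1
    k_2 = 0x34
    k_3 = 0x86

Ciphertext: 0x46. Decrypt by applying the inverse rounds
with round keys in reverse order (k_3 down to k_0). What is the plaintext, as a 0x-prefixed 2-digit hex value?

0x7B

s_0 = ciphertext = 0x46
s_1 = InvRound(s_0, k_3) = 0xE4
s_2 = InvRound(s_1, k_2) = 0x5E
s_3 = InvRound(s_2, k_1) = 0xB5
s_4 = InvRound(s_3, k_0) = 0x7B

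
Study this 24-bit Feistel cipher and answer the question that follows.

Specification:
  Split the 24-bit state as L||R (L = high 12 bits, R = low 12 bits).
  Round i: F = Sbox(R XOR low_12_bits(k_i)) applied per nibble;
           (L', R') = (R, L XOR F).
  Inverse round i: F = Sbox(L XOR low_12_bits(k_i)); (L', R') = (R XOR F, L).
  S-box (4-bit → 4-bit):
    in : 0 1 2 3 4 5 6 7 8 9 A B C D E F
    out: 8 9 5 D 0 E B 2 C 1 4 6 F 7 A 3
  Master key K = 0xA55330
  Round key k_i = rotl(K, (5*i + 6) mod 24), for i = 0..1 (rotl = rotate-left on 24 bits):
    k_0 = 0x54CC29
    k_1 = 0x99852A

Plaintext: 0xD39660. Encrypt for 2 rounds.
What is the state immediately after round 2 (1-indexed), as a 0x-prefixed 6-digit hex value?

0x9389F5

s_0 = plaintext = 0xD39660
s_1 = Round(s_0, k_0) = 0x660938
s_2 = Round(s_1, k_1) = 0x9389F5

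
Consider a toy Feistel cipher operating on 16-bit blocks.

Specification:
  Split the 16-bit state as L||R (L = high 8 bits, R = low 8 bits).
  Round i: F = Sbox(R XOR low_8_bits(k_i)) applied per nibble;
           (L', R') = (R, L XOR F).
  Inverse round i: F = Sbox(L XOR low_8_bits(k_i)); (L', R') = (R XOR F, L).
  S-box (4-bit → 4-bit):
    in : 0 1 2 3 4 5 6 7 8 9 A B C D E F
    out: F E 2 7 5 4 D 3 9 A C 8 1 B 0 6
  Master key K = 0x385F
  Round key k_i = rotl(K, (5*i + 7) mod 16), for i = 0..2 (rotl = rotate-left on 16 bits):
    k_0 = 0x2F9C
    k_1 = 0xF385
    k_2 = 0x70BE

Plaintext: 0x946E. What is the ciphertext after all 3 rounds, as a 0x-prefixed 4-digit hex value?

s_0 = plaintext = 0x946E
s_1 = Round(s_0, k_0) = 0x6EF6
s_2 = Round(s_1, k_1) = 0xF659
s_3 = Round(s_2, k_2) = 0x59F5

0x59F5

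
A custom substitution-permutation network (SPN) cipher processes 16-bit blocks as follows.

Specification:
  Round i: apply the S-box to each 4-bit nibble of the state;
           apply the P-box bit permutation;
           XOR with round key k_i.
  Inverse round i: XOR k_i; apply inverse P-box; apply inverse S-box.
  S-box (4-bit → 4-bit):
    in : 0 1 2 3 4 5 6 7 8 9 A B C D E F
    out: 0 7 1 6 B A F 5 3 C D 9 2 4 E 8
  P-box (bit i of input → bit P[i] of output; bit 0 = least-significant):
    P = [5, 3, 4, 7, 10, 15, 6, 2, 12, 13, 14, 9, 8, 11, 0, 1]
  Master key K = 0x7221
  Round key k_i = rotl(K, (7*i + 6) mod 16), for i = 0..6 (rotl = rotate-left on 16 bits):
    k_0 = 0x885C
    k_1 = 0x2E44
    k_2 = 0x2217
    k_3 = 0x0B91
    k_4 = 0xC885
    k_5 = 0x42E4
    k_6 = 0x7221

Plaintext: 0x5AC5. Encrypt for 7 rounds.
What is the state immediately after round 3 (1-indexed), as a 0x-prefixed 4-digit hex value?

0x5C8A

s_0 = plaintext = 0x5AC5
s_1 = Round(s_0, k_0) = 0x52D6
s_2 = Round(s_1, k_1) = 0x36BE
s_3 = Round(s_2, k_2) = 0x5C8A
s_4 = Round(s_3, k_3) = 0xA723
s_5 = Round(s_4, k_4) = 0x9D9E
s_6 = Round(s_5, k_5) = 0x023B
s_7 = Round(s_6, k_6) = 0xE2C1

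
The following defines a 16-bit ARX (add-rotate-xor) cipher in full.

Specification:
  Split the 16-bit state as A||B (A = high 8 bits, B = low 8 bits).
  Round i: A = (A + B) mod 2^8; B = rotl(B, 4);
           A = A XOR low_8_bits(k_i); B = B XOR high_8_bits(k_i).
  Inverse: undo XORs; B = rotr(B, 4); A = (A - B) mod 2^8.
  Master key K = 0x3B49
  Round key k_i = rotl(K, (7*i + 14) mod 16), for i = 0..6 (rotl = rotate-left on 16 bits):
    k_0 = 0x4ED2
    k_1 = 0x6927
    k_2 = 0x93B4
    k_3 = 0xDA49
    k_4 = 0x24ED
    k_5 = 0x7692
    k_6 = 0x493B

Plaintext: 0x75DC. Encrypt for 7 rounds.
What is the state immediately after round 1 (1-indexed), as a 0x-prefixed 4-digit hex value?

s_0 = plaintext = 0x75DC
s_1 = Round(s_0, k_0) = 0x8383
s_2 = Round(s_1, k_1) = 0x2151
s_3 = Round(s_2, k_2) = 0xC686
s_4 = Round(s_3, k_3) = 0x05B2
s_5 = Round(s_4, k_4) = 0x5A0F
s_6 = Round(s_5, k_5) = 0xFB86
s_7 = Round(s_6, k_6) = 0xBA21

0x8383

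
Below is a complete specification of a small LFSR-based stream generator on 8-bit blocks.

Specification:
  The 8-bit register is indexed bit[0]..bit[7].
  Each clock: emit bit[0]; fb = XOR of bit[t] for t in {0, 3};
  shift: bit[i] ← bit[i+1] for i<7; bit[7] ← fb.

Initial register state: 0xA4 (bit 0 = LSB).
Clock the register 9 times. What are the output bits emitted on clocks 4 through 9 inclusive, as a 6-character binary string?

reg_0 = 0xA4
clock 1: out=0, reg = 0x52
clock 2: out=0, reg = 0x29
clock 3: out=1, reg = 0x14
clock 4: out=0, reg = 0x0A
clock 5: out=0, reg = 0x85
clock 6: out=1, reg = 0xC2
clock 7: out=0, reg = 0x61
clock 8: out=1, reg = 0xB0
clock 9: out=0, reg = 0x58

001010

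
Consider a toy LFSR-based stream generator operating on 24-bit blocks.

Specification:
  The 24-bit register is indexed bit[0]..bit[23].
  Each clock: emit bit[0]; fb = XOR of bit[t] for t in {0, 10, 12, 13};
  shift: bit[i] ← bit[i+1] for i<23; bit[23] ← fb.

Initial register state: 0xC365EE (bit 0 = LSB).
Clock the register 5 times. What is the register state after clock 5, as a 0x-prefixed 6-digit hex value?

0xD61B2F

reg_0 = 0xC365EE
clock 1: out=0, reg = 0x61B2F7
clock 2: out=1, reg = 0xB0D97B
clock 3: out=1, reg = 0x586CBD
clock 4: out=1, reg = 0xAC365E
clock 5: out=0, reg = 0xD61B2F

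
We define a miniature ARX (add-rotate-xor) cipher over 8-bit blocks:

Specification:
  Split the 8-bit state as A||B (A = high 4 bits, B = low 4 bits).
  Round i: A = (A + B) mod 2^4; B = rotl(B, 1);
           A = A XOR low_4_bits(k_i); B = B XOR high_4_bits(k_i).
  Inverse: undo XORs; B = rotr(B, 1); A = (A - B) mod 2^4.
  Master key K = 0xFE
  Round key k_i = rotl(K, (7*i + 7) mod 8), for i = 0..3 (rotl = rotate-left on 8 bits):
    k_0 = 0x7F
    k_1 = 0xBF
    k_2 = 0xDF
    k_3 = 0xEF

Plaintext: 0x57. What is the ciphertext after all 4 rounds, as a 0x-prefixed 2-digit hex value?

s_0 = plaintext = 0x57
s_1 = Round(s_0, k_0) = 0x39
s_2 = Round(s_1, k_1) = 0x38
s_3 = Round(s_2, k_2) = 0x4C
s_4 = Round(s_3, k_3) = 0xF7

0xF7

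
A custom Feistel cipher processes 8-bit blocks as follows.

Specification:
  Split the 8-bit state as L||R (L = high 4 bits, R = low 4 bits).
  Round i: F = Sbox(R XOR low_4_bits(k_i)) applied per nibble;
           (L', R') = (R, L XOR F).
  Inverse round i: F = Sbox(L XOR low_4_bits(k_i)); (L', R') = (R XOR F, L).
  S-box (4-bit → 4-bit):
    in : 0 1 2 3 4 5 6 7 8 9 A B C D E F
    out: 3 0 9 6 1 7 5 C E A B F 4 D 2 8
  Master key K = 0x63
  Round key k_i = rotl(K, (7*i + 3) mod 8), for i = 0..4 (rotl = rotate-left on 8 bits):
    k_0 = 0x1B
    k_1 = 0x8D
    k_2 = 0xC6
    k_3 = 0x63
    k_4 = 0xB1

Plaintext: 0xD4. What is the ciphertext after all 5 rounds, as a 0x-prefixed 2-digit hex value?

s_0 = plaintext = 0xD4
s_1 = Round(s_0, k_0) = 0x45
s_2 = Round(s_1, k_1) = 0x5A
s_3 = Round(s_2, k_2) = 0xA1
s_4 = Round(s_3, k_3) = 0x13
s_5 = Round(s_4, k_4) = 0x38

0x38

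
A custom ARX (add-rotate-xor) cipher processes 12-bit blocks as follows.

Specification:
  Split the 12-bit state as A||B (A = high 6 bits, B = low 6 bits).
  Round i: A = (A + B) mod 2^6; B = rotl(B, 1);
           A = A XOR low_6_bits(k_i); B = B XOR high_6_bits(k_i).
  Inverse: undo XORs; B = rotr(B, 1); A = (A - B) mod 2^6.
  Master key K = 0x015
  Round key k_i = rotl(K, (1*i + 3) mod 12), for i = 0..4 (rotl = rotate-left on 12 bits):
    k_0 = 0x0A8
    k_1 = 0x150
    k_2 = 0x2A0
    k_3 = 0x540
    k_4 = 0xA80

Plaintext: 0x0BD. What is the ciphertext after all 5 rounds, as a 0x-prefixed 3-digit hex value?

0x5DE

s_0 = plaintext = 0x0BD
s_1 = Round(s_0, k_0) = 0x5F9
s_2 = Round(s_1, k_1) = 0x036
s_3 = Round(s_2, k_2) = 0x5A7
s_4 = Round(s_3, k_3) = 0xF5A
s_5 = Round(s_4, k_4) = 0x5DE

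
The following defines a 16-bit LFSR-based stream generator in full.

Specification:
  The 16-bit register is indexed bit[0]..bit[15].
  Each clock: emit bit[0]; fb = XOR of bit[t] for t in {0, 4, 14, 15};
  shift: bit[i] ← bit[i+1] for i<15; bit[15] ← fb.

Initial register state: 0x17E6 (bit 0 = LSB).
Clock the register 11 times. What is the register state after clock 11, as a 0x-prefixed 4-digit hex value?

reg_0 = 0x17E6
clock 1: out=0, reg = 0x0BF3
clock 2: out=1, reg = 0x05F9
clock 3: out=1, reg = 0x02FC
clock 4: out=0, reg = 0x817E
clock 5: out=0, reg = 0x40BF
clock 6: out=1, reg = 0xA05F
clock 7: out=1, reg = 0xD02F
clock 8: out=1, reg = 0xE817
clock 9: out=1, reg = 0x740B
clock 10: out=1, reg = 0x3A05
clock 11: out=1, reg = 0x9D02

0x9D02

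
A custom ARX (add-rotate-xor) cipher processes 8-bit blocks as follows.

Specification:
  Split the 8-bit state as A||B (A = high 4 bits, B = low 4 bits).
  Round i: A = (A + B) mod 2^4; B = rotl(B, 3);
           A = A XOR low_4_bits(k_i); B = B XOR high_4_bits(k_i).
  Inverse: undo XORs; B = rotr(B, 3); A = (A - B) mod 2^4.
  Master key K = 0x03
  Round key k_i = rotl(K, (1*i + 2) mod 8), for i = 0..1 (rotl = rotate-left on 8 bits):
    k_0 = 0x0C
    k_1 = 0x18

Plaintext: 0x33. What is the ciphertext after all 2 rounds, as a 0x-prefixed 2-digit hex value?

s_0 = plaintext = 0x33
s_1 = Round(s_0, k_0) = 0xA9
s_2 = Round(s_1, k_1) = 0xBD

0xBD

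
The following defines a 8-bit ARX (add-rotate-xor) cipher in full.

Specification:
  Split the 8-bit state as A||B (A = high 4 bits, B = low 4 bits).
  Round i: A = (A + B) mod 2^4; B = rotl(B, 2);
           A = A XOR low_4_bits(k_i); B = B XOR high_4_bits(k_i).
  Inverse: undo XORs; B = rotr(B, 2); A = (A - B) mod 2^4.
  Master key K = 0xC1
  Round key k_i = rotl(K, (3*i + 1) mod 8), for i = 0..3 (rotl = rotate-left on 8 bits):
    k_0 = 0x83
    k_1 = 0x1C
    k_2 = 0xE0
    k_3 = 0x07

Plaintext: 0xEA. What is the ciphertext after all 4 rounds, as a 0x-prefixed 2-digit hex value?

0x52

s_0 = plaintext = 0xEA
s_1 = Round(s_0, k_0) = 0xB2
s_2 = Round(s_1, k_1) = 0x19
s_3 = Round(s_2, k_2) = 0xA8
s_4 = Round(s_3, k_3) = 0x52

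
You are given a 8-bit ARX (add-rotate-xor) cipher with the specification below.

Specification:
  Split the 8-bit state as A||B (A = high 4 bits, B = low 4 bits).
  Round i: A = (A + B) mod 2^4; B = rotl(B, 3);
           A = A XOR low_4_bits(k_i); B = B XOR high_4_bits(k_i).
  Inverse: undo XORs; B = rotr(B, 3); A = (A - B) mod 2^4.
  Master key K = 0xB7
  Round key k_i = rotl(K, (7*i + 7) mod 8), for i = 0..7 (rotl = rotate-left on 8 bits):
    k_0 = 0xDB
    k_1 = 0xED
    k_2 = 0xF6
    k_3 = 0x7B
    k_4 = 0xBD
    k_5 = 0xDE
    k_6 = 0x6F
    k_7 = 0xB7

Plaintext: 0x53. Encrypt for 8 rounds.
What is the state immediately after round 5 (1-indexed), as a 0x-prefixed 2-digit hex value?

0x06

s_0 = plaintext = 0x53
s_1 = Round(s_0, k_0) = 0x34
s_2 = Round(s_1, k_1) = 0xAC
s_3 = Round(s_2, k_2) = 0x09
s_4 = Round(s_3, k_3) = 0x2B
s_5 = Round(s_4, k_4) = 0x06
s_6 = Round(s_5, k_5) = 0x8E
s_7 = Round(s_6, k_6) = 0x91
s_8 = Round(s_7, k_7) = 0xD3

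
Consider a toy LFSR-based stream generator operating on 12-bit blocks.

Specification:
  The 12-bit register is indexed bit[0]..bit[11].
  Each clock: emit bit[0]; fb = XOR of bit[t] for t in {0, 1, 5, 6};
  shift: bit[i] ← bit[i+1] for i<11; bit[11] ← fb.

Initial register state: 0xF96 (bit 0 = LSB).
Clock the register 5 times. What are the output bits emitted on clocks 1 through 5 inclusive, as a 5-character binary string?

reg_0 = 0xF96
clock 1: out=0, reg = 0xFCB
clock 2: out=1, reg = 0xFE5
clock 3: out=1, reg = 0xFF2
clock 4: out=0, reg = 0xFF9
clock 5: out=1, reg = 0xFFC

01101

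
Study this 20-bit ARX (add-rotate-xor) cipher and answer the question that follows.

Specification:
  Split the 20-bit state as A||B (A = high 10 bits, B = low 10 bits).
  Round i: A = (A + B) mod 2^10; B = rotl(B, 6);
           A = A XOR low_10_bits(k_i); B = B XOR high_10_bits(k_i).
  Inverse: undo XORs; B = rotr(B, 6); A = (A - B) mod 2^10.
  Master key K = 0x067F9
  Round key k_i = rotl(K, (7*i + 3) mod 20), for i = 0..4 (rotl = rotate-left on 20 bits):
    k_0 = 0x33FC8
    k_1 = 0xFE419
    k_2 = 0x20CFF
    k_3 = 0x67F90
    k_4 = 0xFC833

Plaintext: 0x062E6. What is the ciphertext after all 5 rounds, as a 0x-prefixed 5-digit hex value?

s_0 = plaintext = 0x062E6
s_1 = Round(s_0, k_0) = 0x4D961
s_2 = Round(s_1, k_1) = 0xA3BAF
s_3 = Round(s_2, k_2) = 0xB0B79
s_4 = Round(s_3, k_3) = 0x6AFE8
s_5 = Round(s_4, k_4) = 0x681CC

0x681CC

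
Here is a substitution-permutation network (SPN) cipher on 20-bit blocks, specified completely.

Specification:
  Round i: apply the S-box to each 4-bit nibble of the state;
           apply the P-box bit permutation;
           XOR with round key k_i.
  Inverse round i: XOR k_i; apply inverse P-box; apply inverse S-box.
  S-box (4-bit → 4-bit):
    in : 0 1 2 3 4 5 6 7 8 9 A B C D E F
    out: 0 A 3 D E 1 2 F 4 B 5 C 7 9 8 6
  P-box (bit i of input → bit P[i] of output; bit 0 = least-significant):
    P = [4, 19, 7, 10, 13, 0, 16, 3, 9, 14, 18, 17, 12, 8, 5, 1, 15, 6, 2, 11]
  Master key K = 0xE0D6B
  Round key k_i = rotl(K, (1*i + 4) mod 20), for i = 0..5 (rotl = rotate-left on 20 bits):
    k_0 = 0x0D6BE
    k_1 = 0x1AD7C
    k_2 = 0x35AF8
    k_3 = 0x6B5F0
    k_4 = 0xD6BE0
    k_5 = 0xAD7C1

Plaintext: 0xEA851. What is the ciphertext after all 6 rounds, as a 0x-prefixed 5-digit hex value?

0x03F08

s_0 = plaintext = 0xEA851
s_1 = Round(s_0, k_0) = 0xCEA9E
s_2 = Round(s_1, k_1) = 0x50B33
s_3 = Round(s_2, k_2) = 0x4FE60
s_4 = Round(s_3, k_3) = 0x4BC95
s_5 = Round(s_4, k_4) = 0x9019F
s_6 = Round(s_5, k_5) = 0x03F08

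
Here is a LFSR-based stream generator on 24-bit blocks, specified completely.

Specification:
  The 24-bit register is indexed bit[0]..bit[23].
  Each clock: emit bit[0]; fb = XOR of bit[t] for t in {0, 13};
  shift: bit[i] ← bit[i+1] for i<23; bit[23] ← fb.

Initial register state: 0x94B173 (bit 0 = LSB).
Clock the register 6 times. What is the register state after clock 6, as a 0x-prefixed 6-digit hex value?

0x5A52C5

reg_0 = 0x94B173
clock 1: out=1, reg = 0x4A58B9
clock 2: out=1, reg = 0xA52C5C
clock 3: out=0, reg = 0xD2962E
clock 4: out=0, reg = 0x694B17
clock 5: out=1, reg = 0xB4A58B
clock 6: out=1, reg = 0x5A52C5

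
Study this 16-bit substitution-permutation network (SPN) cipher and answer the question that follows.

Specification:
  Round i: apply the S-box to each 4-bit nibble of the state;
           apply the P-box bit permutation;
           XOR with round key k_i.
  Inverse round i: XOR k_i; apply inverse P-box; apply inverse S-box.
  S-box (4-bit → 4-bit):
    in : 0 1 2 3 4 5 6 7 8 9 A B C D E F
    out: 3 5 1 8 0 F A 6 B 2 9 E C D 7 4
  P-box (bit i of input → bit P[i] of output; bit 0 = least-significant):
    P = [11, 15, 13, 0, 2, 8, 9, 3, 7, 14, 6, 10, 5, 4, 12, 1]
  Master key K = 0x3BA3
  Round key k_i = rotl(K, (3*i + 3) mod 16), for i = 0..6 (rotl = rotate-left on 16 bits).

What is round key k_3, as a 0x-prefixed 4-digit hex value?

0x33BA

K = 0x3BA3
k_0 = rotl(K, (3*0+3) mod 16) = rotl(K, 3) = 0xDD19
k_1 = rotl(K, (3*1+3) mod 16) = rotl(K, 6) = 0xE8CE
k_2 = rotl(K, (3*2+3) mod 16) = rotl(K, 9) = 0x4677
k_3 = rotl(K, (3*3+3) mod 16) = rotl(K, 12) = 0x33BA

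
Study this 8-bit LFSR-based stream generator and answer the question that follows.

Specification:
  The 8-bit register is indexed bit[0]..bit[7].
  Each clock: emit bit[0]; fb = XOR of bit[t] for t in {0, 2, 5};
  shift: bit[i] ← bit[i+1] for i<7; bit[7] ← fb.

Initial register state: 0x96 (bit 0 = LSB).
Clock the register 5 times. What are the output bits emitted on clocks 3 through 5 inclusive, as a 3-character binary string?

reg_0 = 0x96
clock 1: out=0, reg = 0xCB
clock 2: out=1, reg = 0xE5
clock 3: out=1, reg = 0xF2
clock 4: out=0, reg = 0xF9
clock 5: out=1, reg = 0x7C

101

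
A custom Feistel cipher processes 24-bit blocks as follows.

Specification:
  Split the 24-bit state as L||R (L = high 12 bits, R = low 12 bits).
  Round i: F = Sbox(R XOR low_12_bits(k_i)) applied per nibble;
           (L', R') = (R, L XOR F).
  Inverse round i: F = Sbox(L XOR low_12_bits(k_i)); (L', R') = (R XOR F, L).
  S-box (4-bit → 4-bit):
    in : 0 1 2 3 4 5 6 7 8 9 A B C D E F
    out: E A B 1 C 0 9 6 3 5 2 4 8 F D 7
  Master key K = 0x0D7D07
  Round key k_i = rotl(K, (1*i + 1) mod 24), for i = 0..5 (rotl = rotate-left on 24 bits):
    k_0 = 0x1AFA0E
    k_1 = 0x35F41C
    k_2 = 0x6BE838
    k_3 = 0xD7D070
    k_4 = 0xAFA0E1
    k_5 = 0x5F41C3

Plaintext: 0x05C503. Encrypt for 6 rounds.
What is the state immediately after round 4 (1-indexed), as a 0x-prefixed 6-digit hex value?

s_0 = plaintext = 0x05C503
s_1 = Round(s_0, k_0) = 0x5037B3
s_2 = Round(s_1, k_1) = 0x7B3424
s_3 = Round(s_2, k_2) = 0x424F1B
s_4 = Round(s_3, k_3) = 0xF1B3B0
s_5 = Round(s_4, k_4) = 0x3B0E11
s_6 = Round(s_5, k_5) = 0xE1144B

0xF1B3B0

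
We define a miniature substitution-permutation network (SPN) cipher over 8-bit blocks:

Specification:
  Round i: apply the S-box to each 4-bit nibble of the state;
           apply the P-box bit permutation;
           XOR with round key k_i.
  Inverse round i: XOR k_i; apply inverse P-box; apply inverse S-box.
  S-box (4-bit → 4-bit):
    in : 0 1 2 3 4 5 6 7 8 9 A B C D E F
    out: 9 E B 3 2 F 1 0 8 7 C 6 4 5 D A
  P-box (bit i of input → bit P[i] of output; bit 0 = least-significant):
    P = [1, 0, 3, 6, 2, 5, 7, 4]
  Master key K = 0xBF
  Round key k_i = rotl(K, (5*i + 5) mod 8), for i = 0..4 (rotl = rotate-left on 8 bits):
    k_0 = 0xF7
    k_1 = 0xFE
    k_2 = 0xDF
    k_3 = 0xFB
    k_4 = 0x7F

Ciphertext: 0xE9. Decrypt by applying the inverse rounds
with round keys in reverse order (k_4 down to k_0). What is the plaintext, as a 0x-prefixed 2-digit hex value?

0x1F

s_0 = ciphertext = 0xE9
s_1 = InvRound(s_0, k_4) = 0xE6
s_2 = InvRound(s_1, k_3) = 0x0B
s_3 = InvRound(s_2, k_2) = 0xE8
s_4 = InvRound(s_3, k_1) = 0x06
s_5 = InvRound(s_4, k_0) = 0x1F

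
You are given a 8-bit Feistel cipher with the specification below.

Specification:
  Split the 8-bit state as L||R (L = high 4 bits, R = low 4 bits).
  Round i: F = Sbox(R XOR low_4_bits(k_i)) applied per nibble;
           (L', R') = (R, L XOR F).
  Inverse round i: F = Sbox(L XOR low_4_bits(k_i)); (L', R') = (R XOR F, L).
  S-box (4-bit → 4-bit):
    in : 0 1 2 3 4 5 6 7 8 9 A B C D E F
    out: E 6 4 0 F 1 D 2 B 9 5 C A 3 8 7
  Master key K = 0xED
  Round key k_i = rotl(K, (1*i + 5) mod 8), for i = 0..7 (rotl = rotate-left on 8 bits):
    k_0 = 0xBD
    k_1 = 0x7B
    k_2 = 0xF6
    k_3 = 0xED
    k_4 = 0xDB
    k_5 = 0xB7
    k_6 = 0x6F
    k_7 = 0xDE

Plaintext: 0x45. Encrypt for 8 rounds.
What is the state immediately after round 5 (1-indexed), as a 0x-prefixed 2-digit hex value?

0x10

s_0 = plaintext = 0x45
s_1 = Round(s_0, k_0) = 0x5F
s_2 = Round(s_1, k_1) = 0xFA
s_3 = Round(s_2, k_2) = 0xA5
s_4 = Round(s_3, k_3) = 0x51
s_5 = Round(s_4, k_4) = 0x10
s_6 = Round(s_5, k_5) = 0x03
s_7 = Round(s_6, k_6) = 0x3A
s_8 = Round(s_7, k_7) = 0xAC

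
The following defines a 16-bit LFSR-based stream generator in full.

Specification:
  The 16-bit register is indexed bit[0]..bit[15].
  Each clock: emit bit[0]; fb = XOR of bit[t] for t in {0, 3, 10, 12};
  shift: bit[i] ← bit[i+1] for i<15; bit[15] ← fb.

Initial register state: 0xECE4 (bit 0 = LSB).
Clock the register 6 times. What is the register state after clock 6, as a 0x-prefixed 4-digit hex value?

reg_0 = 0xECE4
clock 1: out=0, reg = 0xF672
clock 2: out=0, reg = 0x7B39
clock 3: out=1, reg = 0xBD9C
clock 4: out=0, reg = 0xDECE
clock 5: out=0, reg = 0xEF67
clock 6: out=1, reg = 0x77B3

0x77B3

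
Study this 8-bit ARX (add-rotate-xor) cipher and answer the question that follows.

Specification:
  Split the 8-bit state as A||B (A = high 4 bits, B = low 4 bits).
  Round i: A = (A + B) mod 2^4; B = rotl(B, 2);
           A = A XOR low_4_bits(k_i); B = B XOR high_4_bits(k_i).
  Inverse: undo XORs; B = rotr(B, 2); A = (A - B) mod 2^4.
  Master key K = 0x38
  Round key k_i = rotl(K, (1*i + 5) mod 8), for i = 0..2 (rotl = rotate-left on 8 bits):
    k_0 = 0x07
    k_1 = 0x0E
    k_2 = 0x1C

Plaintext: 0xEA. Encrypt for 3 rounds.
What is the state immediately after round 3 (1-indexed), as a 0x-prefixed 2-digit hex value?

s_0 = plaintext = 0xEA
s_1 = Round(s_0, k_0) = 0xFA
s_2 = Round(s_1, k_1) = 0x7A
s_3 = Round(s_2, k_2) = 0xDB

0xDB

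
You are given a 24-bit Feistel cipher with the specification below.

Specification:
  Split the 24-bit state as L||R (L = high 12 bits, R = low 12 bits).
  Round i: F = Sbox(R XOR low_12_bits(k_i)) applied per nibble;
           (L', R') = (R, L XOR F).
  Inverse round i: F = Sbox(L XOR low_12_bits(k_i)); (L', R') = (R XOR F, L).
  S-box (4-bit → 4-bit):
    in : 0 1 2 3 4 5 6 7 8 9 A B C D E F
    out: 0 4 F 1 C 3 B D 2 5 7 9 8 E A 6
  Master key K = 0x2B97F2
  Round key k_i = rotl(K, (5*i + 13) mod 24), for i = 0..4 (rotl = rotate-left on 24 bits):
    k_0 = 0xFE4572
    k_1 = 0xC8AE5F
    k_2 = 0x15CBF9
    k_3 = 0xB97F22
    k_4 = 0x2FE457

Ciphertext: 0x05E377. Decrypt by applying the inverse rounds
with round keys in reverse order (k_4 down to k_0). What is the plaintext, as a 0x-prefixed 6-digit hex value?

s_0 = ciphertext = 0x05E377
s_1 = InvRound(s_0, k_4) = 0xF7205E
s_2 = InvRound(s_1, k_3) = 0x06EF72
s_3 = InvRound(s_2, k_2) = 0x62F06E
s_4 = InvRound(s_3, k_1) = 0x2BE62F
s_5 = InvRound(s_4, k_0) = 0xBA72BE

0xBA72BE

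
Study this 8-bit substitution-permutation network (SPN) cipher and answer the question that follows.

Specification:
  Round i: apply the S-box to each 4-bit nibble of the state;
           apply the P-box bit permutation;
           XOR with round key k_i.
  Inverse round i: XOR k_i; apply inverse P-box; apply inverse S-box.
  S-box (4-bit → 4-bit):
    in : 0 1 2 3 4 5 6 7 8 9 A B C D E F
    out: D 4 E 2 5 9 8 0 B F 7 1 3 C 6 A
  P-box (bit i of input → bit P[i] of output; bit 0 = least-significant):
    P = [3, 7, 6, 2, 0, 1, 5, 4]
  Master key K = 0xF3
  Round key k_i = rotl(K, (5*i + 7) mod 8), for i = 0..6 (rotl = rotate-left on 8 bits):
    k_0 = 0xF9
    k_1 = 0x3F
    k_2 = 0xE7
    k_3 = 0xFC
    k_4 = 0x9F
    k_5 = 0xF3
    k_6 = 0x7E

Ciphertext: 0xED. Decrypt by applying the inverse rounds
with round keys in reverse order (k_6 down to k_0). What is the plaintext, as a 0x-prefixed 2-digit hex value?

s_0 = ciphertext = 0xED
s_1 = InvRound(s_0, k_6) = 0x83
s_2 = InvRound(s_1, k_5) = 0xD1
s_3 = InvRound(s_2, k_4) = 0x30
s_4 = InvRound(s_3, k_3) = 0x79
s_5 = InvRound(s_4, k_2) = 0xF8
s_6 = InvRound(s_5, k_1) = 0xC2
s_7 = InvRound(s_6, k_0) = 0x9B

0x9B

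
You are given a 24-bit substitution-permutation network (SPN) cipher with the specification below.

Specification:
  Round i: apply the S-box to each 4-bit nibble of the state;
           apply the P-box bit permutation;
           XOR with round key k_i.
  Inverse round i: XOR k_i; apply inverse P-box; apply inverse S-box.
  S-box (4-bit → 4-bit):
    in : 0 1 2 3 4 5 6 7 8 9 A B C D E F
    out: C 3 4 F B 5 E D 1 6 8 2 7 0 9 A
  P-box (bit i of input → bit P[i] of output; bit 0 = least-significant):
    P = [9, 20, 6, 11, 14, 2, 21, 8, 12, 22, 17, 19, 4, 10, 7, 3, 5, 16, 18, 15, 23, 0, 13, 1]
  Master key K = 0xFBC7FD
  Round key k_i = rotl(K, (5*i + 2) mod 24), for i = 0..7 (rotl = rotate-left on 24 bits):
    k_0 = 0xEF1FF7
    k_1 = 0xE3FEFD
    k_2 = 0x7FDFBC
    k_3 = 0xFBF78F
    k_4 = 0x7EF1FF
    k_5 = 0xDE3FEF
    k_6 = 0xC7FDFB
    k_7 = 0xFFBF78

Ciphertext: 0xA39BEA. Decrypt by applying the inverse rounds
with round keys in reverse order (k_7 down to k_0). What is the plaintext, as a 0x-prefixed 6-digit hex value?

0x0677BE

s_0 = ciphertext = 0xA39BEA
s_1 = InvRound(s_0, k_7) = 0x02CFDB
s_2 = InvRound(s_1, k_6) = 0x5CD1D8
s_3 = InvRound(s_2, k_5) = 0x3E121E
s_4 = InvRound(s_3, k_4) = 0x9E2BE5
s_5 = InvRound(s_4, k_3) = 0xA3F150
s_6 = InvRound(s_5, k_2) = 0x556FB3
s_7 = InvRound(s_6, k_1) = 0xE0A569
s_8 = InvRound(s_7, k_0) = 0x0677BE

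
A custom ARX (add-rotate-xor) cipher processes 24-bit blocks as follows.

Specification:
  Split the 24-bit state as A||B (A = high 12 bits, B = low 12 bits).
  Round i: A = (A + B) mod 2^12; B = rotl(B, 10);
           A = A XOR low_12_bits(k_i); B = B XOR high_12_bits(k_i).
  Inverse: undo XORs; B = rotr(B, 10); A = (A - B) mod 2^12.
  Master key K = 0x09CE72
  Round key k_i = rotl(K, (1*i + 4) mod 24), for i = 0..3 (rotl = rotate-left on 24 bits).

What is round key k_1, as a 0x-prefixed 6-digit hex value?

0x39CE41

K = 0x09CE72
k_0 = rotl(K, (1*0+4) mod 24) = rotl(K, 4) = 0x9CE720
k_1 = rotl(K, (1*1+4) mod 24) = rotl(K, 5) = 0x39CE41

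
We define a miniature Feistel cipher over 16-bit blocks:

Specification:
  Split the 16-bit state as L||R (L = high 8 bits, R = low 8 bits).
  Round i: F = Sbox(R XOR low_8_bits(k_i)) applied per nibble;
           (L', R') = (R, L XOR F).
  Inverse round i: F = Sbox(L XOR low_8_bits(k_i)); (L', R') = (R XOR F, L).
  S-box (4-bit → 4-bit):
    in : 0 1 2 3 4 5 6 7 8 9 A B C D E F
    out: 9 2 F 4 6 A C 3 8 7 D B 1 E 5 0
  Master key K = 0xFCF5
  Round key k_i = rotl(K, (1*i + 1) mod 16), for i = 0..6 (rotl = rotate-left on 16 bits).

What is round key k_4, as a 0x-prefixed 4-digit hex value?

0x9EBF

K = 0xFCF5
k_0 = rotl(K, (1*0+1) mod 16) = rotl(K, 1) = 0xF9EB
k_1 = rotl(K, (1*1+1) mod 16) = rotl(K, 2) = 0xF3D7
k_2 = rotl(K, (1*2+1) mod 16) = rotl(K, 3) = 0xE7AF
k_3 = rotl(K, (1*3+1) mod 16) = rotl(K, 4) = 0xCF5F
k_4 = rotl(K, (1*4+1) mod 16) = rotl(K, 5) = 0x9EBF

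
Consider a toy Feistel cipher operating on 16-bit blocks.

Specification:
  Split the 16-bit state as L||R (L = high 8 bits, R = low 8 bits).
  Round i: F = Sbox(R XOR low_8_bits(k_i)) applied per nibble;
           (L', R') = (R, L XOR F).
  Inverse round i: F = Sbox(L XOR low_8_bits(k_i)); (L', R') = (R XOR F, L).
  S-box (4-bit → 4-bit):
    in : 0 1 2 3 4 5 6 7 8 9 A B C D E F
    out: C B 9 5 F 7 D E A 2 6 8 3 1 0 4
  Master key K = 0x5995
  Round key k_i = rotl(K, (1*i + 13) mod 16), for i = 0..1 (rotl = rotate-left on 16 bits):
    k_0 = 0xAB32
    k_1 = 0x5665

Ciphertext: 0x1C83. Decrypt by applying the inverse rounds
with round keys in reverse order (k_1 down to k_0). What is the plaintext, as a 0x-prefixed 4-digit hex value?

s_0 = ciphertext = 0x1C83
s_1 = InvRound(s_0, k_1) = 0x611C
s_2 = InvRound(s_1, k_0) = 0x6961

0x6961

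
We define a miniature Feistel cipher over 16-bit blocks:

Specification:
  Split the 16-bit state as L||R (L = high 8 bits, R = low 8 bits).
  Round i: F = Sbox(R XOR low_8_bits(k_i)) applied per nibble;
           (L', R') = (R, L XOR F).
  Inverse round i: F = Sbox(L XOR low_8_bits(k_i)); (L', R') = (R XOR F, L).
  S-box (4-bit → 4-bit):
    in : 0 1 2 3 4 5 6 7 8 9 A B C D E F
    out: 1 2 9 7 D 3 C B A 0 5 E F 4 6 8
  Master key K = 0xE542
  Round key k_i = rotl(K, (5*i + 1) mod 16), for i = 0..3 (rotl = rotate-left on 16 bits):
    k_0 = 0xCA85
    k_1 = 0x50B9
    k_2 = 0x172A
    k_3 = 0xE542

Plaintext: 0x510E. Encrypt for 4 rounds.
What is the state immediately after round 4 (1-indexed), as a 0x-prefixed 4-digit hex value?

s_0 = plaintext = 0x510E
s_1 = Round(s_0, k_0) = 0x0EFF
s_2 = Round(s_1, k_1) = 0xFFD2
s_3 = Round(s_2, k_2) = 0xD275
s_4 = Round(s_3, k_3) = 0x75A9

0x75A9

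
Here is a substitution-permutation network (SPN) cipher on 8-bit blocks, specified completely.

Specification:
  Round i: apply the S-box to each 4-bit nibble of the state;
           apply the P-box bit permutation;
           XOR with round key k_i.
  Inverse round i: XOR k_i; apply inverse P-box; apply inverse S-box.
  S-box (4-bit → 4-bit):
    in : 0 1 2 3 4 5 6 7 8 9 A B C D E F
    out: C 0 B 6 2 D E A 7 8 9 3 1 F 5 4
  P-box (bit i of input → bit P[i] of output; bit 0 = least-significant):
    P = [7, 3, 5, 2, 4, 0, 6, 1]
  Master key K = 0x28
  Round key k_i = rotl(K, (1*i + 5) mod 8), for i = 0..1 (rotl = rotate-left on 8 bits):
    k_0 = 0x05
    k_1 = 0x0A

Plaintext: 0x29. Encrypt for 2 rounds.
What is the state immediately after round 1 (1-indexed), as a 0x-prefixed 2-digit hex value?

s_0 = plaintext = 0x29
s_1 = Round(s_0, k_0) = 0x12
s_2 = Round(s_1, k_1) = 0x86

0x12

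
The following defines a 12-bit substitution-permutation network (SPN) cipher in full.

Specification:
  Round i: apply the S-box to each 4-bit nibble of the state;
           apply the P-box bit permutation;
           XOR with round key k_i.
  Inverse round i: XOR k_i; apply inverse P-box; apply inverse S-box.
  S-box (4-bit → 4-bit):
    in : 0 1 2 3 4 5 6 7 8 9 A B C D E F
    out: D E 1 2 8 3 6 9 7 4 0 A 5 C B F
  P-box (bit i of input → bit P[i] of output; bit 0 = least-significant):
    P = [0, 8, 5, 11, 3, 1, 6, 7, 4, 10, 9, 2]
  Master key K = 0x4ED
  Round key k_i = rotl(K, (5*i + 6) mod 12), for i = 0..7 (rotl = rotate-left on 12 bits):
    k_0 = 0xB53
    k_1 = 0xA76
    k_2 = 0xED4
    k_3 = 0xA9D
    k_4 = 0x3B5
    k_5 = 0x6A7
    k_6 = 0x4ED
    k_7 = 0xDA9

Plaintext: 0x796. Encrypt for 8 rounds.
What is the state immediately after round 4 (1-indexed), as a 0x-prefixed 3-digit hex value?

0x2EB

s_0 = plaintext = 0x796
s_1 = Round(s_0, k_0) = 0xA27
s_2 = Round(s_1, k_1) = 0x27F
s_3 = Round(s_2, k_2) = 0x76D
s_4 = Round(s_3, k_3) = 0x2EB
s_5 = Round(s_4, k_4) = 0xA2F
s_6 = Round(s_5, k_5) = 0xF8E
s_7 = Round(s_6, k_6) = 0xBB2
s_8 = Round(s_7, k_7) = 0x92E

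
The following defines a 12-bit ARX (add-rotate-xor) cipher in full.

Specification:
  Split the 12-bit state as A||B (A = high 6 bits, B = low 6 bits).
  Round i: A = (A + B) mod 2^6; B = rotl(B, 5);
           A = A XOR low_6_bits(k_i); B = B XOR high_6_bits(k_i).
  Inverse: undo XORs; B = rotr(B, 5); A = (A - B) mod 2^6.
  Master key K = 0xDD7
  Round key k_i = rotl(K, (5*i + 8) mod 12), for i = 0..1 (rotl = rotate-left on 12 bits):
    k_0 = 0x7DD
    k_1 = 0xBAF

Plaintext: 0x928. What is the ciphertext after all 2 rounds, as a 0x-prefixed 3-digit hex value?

s_0 = plaintext = 0x928
s_1 = Round(s_0, k_0) = 0x44B
s_2 = Round(s_1, k_1) = 0xCCB

0xCCB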